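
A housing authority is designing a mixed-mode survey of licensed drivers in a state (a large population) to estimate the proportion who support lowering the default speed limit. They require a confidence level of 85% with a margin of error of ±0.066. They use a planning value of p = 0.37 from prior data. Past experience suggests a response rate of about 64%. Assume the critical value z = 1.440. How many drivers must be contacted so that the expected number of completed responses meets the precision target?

Completed interviews needed: n₀ = 1.440² × 0.2331 / 0.066² ≈ 110.96 → 111.
At a 64% response rate, contacts needed = 111 / 0.64 ≈ 173.44 → 174.

174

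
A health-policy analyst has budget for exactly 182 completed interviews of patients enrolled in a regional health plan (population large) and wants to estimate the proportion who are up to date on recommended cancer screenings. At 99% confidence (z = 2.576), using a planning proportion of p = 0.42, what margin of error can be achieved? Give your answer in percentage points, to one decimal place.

9.4

SE(p̂) = √[p(1−p)/n] = √[0.2436/182] = 0.03658.
E = z × SE = 2.576 × 0.03658 = 0.09424, or 9.4 percentage points.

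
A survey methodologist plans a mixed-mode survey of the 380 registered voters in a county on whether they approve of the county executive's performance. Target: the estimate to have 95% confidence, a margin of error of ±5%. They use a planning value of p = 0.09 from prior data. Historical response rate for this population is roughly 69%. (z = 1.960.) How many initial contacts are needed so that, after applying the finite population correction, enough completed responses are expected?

Completed interviews needed (unadjusted): n₀ = 1.960² × 0.0819 / 0.050² ≈ 125.85 → 126.
FPC for N = 380: n = 126 / (1 + 125/380) = 126 / 1.3289 ≈ 94.81 → 95.
At a 69% response rate, contacts needed = 95 / 0.69 ≈ 137.68 → 138.

138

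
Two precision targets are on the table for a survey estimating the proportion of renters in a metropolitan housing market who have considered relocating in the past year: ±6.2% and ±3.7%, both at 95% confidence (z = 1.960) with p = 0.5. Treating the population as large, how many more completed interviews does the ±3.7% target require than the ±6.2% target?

At ±6.2%: n = 1.960² × 0.2500 / 0.062² ≈ 249.84 → 250.
At ±3.7%: n = 1.960² × 0.2500 / 0.037² ≈ 701.53 → 702.
Additional respondents: 702 − 250 = 452.

452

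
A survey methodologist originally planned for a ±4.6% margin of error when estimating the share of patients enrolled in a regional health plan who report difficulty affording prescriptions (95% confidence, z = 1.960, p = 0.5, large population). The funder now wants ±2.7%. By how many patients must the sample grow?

At ±4.6%: n = 1.960² × 0.2500 / 0.046² ≈ 453.88 → 454.
At ±2.7%: n = 1.960² × 0.2500 / 0.027² ≈ 1317.42 → 1318.
Additional respondents: 1318 − 454 = 864.

864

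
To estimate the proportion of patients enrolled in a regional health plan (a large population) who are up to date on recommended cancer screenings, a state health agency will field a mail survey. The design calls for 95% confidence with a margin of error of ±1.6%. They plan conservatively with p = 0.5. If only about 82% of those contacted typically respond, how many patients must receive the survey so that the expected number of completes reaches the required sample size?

For 95% confidence, z = 1.960.
Completed interviews needed: n₀ = 1.960² × 0.2500 / 0.016² ≈ 3751.56 → 3752.
At an 82% response rate, contacts needed = 3752 / 0.82 ≈ 4575.61 → 4576.

4576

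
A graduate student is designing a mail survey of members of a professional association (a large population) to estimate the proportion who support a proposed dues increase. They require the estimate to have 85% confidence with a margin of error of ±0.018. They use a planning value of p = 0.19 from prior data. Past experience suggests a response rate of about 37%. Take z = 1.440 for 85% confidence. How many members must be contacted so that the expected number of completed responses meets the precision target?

Completed interviews needed: n₀ = 1.440² × 0.1539 / 0.018² ≈ 984.96 → 985.
At a 37% response rate, contacts needed = 985 / 0.37 ≈ 2662.16 → 2663.

2663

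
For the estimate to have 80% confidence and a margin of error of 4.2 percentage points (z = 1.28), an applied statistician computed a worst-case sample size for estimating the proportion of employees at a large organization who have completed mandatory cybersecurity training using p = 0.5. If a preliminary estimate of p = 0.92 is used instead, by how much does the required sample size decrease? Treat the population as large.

164

Conservative (p = 0.5): n = 1.28² × 0.25 / 0.042² ≈ 232.20 → 233.
Using p = 0.92: p(1−p) = 0.0736, so n = 1.28² × 0.0736 / 0.042² ≈ 68.36 → 69.
Reduction: 233 − 69 = 164.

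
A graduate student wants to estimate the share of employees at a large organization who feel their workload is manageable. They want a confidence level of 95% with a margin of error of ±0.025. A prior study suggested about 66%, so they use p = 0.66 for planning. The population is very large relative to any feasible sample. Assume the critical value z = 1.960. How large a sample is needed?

With p = 0.66, p(1−p) = 0.2244.
n = z²·p(1−p)/E² = 1.960² × 0.2244 / 0.025² = 3.8416 × 0.2244 / 0.000625 ≈ 1379.29.
Rounding up gives n = 1380.

1380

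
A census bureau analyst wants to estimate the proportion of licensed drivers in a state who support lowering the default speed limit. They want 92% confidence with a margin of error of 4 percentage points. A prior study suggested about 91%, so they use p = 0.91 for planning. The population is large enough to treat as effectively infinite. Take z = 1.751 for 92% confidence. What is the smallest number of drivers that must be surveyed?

157

With p = 0.91, p(1−p) = 0.0819.
n = z²·p(1−p)/E² = 1.751² × 0.0819 / 0.040² = 3.0660 × 0.0819 / 0.001600 ≈ 156.94.
Rounding up gives n = 157.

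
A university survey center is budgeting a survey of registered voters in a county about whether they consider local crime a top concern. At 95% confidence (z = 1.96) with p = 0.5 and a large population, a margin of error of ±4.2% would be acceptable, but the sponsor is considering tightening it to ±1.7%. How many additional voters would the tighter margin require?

At ±4.2%: n = 1.96² × 0.2500 / 0.042² ≈ 544.44 → 545.
At ±1.7%: n = 1.96² × 0.2500 / 0.017² ≈ 3323.18 → 3324.
Additional respondents: 3324 − 545 = 2779.

2779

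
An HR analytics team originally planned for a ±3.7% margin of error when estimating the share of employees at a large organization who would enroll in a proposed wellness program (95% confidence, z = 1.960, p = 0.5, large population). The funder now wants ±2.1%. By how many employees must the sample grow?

At ±3.7%: n = 1.960² × 0.2500 / 0.037² ≈ 701.53 → 702.
At ±2.1%: n = 1.960² × 0.2500 / 0.021² ≈ 2177.78 → 2178.
Additional respondents: 2178 − 702 = 1476.

1476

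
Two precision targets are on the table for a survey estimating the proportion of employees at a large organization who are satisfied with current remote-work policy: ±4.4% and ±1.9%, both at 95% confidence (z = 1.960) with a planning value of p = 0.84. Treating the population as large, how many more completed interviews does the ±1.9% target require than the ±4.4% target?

1164

At ±4.4%: n = 1.960² × 0.1344 / 0.044² ≈ 266.69 → 267.
At ±1.9%: n = 1.960² × 0.1344 / 0.019² ≈ 1430.22 → 1431.
Additional respondents: 1431 − 267 = 1164.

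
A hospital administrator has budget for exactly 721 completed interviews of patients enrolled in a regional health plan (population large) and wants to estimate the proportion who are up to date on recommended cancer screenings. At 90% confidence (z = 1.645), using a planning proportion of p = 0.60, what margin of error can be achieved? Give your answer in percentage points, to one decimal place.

3.0

SE(p̂) = √[p(1−p)/n] = √[0.2400/721] = 0.01824.
E = z × SE = 1.645 × 0.01824 = 0.03001, or 3.0 percentage points.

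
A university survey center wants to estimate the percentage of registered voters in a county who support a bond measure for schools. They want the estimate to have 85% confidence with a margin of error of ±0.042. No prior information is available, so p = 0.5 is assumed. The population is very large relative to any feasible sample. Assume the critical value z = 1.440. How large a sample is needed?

294

With p = 0.5, p(1−p) = 0.25.
n = z²·p(1−p)/E² = 1.440² × 0.2500 / 0.042² = 2.0736 × 0.2500 / 0.001764 ≈ 293.88.
Rounding up gives n = 294.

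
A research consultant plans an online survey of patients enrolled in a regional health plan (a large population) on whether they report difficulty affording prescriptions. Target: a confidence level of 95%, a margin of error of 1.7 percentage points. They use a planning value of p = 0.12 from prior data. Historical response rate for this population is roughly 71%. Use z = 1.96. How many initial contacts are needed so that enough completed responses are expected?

1978

Completed interviews needed: n₀ = 1.96² × 0.1056 / 0.017² ≈ 1403.71 → 1404.
At a 71% response rate, contacts needed = 1404 / 0.71 ≈ 1977.46 → 1978.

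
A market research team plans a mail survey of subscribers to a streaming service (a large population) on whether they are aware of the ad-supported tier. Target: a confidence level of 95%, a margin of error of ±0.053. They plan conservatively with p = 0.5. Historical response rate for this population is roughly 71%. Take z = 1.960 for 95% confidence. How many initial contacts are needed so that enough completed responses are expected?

482

Completed interviews needed: n₀ = 1.960² × 0.2500 / 0.053² ≈ 341.90 → 342.
At a 71% response rate, contacts needed = 342 / 0.71 ≈ 481.69 → 482.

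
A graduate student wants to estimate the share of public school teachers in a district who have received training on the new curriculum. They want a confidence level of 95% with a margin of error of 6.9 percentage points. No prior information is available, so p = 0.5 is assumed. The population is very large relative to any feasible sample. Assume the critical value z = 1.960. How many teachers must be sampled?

With p = 0.5, p(1−p) = 0.25.
n = z²·p(1−p)/E² = 1.960² × 0.2500 / 0.069² = 3.8416 × 0.2500 / 0.004761 ≈ 201.72.
Rounding up gives n = 202.

202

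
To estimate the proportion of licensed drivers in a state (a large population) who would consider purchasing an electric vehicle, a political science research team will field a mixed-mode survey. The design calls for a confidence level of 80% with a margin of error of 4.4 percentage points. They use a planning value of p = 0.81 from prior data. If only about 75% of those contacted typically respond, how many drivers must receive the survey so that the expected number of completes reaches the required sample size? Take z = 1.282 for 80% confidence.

175

Completed interviews needed: n₀ = 1.282² × 0.1539 / 0.044² ≈ 130.65 → 131.
At a 75% response rate, contacts needed = 131 / 0.75 ≈ 174.67 → 175.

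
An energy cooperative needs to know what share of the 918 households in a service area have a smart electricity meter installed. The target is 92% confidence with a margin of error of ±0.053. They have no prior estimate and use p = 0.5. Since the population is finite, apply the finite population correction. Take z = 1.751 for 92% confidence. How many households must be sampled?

211

Unadjusted: n₀ = 1.751² × 0.50 × 0.50 / 0.053² ≈ 272.87, so n₀ = 273.
Finite population correction with N = 918: n = n₀ / (1 + (n₀−1)/N) = 273 / (1 + 272/918) = 273 / 1.2963 ≈ 210.60.
Rounding up, n = 211.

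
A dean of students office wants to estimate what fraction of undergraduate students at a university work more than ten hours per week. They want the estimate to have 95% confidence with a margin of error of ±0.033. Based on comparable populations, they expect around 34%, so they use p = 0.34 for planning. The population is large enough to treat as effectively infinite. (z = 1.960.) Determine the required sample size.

792

With p = 0.34, p(1−p) = 0.2244.
n = z²·p(1−p)/E² = 1.960² × 0.2244 / 0.033² = 3.8416 × 0.2244 / 0.001089 ≈ 791.60.
Rounding up gives n = 792.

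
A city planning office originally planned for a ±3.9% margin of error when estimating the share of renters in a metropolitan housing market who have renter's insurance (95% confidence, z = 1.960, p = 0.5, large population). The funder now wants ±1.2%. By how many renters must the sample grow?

6038

At ±3.9%: n = 1.960² × 0.2500 / 0.039² ≈ 631.43 → 632.
At ±1.2%: n = 1.960² × 0.2500 / 0.012² ≈ 6669.44 → 6670.
Additional respondents: 6670 − 632 = 6038.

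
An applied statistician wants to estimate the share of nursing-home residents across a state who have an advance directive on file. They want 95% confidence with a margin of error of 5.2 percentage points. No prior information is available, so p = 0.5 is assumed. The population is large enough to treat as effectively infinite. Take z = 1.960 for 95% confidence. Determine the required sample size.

With p = 0.5, p(1−p) = 0.25.
n = z²·p(1−p)/E² = 1.960² × 0.2500 / 0.052² = 3.8416 × 0.2500 / 0.002704 ≈ 355.18.
Rounding up gives n = 356.

356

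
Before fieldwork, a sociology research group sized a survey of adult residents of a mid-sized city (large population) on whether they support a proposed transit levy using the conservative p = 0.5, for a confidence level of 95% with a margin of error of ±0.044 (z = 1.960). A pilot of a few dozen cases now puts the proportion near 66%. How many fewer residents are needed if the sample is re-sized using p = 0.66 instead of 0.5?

51

Conservative (p = 0.5): n = 1.960² × 0.25 / 0.044² ≈ 496.07 → 497.
Using p = 0.66: p(1−p) = 0.2244, so n = 1.960² × 0.2244 / 0.044² ≈ 445.28 → 446.
Reduction: 497 − 446 = 51.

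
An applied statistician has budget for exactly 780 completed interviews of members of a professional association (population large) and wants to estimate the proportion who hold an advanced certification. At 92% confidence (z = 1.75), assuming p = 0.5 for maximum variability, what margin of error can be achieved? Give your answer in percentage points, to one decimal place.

3.1

SE(p̂) = √[p(1−p)/n] = √[0.2500/780] = 0.01790.
E = z × SE = 1.75 × 0.01790 = 0.03133, or 3.1 percentage points.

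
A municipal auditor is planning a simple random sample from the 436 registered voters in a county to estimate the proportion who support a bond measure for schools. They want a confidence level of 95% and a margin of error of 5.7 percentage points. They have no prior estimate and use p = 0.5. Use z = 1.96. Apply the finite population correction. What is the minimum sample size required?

Unadjusted: n₀ = 1.96² × 0.50 × 0.50 / 0.057² ≈ 295.60, so n₀ = 296.
Finite population correction with N = 436: n = n₀ / (1 + (n₀−1)/N) = 296 / (1 + 295/436) = 296 / 1.6766 ≈ 176.55.
Rounding up, n = 177.

177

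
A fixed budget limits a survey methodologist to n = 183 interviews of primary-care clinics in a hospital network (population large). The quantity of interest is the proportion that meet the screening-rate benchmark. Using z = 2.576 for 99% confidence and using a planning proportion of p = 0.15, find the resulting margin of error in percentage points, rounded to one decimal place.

6.8

SE(p̂) = √[p(1−p)/n] = √[0.1275/183] = 0.02640.
E = z × SE = 2.576 × 0.02640 = 0.06799, or 6.8 percentage points.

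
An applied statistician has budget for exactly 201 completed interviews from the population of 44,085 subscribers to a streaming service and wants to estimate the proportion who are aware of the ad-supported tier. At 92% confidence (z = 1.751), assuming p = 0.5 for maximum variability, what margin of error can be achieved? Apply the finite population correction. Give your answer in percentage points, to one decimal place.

6.2

Finite-population factor: (N−n)/(N−1) = (44085−201)/(44085−1) = 0.9955.
SE(p̂) = √[p(1−p)/n · (N−n)/(N−1)] = √[0.2500/201 × 0.9955] = 0.03519.
E = z × SE = 1.751 × 0.03519 = 0.06161 ≈ 6.2 percentage points.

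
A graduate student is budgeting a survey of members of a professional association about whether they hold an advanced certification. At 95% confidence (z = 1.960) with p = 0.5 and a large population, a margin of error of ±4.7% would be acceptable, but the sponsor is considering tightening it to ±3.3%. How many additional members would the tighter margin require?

At ±4.7%: n = 1.960² × 0.2500 / 0.047² ≈ 434.77 → 435.
At ±3.3%: n = 1.960² × 0.2500 / 0.033² ≈ 881.91 → 882.
Additional respondents: 882 − 435 = 447.

447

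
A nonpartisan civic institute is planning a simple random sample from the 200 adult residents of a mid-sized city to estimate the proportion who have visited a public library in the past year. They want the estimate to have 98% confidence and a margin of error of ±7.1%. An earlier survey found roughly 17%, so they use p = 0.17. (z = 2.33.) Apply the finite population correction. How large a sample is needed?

Unadjusted: n₀ = 2.33² × 0.17 × 0.83 / 0.071² ≈ 151.96, so n₀ = 152.
Finite population correction with N = 200: n = n₀ / (1 + (n₀−1)/N) = 152 / (1 + 151/200) = 152 / 1.7550 ≈ 86.61.
Rounding up, n = 87.

87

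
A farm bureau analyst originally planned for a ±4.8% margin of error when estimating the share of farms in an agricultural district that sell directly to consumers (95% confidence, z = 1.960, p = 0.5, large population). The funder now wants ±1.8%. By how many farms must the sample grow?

2548

At ±4.8%: n = 1.960² × 0.2500 / 0.048² ≈ 416.84 → 417.
At ±1.8%: n = 1.960² × 0.2500 / 0.018² ≈ 2964.20 → 2965.
Additional respondents: 2965 − 417 = 2548.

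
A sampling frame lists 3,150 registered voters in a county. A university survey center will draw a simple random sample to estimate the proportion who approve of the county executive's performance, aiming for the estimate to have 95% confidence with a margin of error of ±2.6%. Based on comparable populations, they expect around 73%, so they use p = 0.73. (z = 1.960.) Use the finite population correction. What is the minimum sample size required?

827

Unadjusted: n₀ = 1.960² × 0.73 × 0.27 / 0.026² ≈ 1120.09, so n₀ = 1121.
Finite population correction with N = 3,150: n = n₀ / (1 + (n₀−1)/N) = 1121 / (1 + 1120/3150) = 1121 / 1.3556 ≈ 826.97.
Rounding up, n = 827.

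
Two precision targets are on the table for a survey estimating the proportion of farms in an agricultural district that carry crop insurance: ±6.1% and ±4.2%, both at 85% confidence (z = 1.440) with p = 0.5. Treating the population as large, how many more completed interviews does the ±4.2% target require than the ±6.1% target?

At ±6.1%: n = 1.440² × 0.2500 / 0.061² ≈ 139.32 → 140.
At ±4.2%: n = 1.440² × 0.2500 / 0.042² ≈ 293.88 → 294.
Additional respondents: 294 − 140 = 154.

154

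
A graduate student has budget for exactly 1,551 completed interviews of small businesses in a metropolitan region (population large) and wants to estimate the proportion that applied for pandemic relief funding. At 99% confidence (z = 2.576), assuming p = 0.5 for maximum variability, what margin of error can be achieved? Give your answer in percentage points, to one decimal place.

3.3

SE(p̂) = √[p(1−p)/n] = √[0.2500/1551] = 0.01270.
E = z × SE = 2.576 × 0.01270 = 0.03270, or 3.3 percentage points.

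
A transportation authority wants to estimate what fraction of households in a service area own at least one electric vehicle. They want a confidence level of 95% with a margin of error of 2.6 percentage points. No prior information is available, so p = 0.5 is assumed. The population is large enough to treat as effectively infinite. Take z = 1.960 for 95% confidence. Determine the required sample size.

1421

With p = 0.5, p(1−p) = 0.25.
n = z²·p(1−p)/E² = 1.960² × 0.2500 / 0.026² = 3.8416 × 0.2500 / 0.000676 ≈ 1420.71.
Rounding up gives n = 1421.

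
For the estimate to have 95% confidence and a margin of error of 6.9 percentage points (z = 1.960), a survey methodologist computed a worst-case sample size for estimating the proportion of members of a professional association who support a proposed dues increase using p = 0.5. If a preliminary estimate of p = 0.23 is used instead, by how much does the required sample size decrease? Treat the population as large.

Conservative (p = 0.5): n = 1.960² × 0.25 / 0.069² ≈ 201.72 → 202.
Using p = 0.23: p(1−p) = 0.1771, so n = 1.960² × 0.1771 / 0.069² ≈ 142.90 → 143.
Reduction: 202 − 143 = 59.

59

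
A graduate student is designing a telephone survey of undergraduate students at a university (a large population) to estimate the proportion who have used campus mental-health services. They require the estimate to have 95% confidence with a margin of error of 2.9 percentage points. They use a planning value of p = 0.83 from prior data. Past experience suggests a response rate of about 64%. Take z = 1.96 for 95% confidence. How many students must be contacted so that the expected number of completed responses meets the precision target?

Completed interviews needed: n₀ = 1.96² × 0.1411 / 0.029² ≈ 644.53 → 645.
At a 64% response rate, contacts needed = 645 / 0.64 ≈ 1007.81 → 1008.

1008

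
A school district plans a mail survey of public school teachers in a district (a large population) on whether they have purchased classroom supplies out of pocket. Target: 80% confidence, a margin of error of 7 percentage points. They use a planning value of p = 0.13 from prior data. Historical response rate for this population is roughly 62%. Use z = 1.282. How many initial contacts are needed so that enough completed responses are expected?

Completed interviews needed: n₀ = 1.282² × 0.1131 / 0.070² ≈ 37.94 → 38.
At a 62% response rate, contacts needed = 38 / 0.62 ≈ 61.29 → 62.

62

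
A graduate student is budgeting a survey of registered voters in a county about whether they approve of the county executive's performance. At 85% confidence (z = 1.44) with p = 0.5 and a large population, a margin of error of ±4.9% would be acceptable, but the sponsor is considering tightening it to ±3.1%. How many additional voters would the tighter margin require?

324

At ±4.9%: n = 1.44² × 0.2500 / 0.049² ≈ 215.91 → 216.
At ±3.1%: n = 1.44² × 0.2500 / 0.031² ≈ 539.44 → 540.
Additional respondents: 540 − 216 = 324.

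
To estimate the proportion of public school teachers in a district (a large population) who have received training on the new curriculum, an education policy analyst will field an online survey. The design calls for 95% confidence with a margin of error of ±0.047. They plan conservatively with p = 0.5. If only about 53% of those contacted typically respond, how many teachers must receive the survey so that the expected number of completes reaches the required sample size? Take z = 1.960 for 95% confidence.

Completed interviews needed: n₀ = 1.960² × 0.2500 / 0.047² ≈ 434.77 → 435.
At a 53% response rate, contacts needed = 435 / 0.53 ≈ 820.75 → 821.

821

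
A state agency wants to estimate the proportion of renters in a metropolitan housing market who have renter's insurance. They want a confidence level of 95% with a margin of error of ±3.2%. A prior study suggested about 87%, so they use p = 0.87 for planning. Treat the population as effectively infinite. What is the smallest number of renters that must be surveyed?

425

For 95% confidence, z = 1.96.
With p = 0.87, p(1−p) = 0.1131.
n = z²·p(1−p)/E² = 1.96² × 0.1131 / 0.032² = 3.8416 × 0.1131 / 0.001024 ≈ 424.30.
Rounding up gives n = 425.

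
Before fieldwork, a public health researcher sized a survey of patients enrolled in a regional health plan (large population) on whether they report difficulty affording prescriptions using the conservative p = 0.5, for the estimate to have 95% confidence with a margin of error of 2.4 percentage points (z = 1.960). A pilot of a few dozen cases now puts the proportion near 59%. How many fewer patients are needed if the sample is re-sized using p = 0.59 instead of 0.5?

Conservative (p = 0.5): n = 1.960² × 0.25 / 0.024² ≈ 1667.36 → 1668.
Using p = 0.59: p(1−p) = 0.2419, so n = 1.960² × 0.2419 / 0.024² ≈ 1613.34 → 1614.
Reduction: 1668 − 1614 = 54.

54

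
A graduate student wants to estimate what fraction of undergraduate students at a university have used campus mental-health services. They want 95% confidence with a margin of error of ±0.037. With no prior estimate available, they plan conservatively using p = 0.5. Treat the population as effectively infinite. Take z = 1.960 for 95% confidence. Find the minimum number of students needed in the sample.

With p = 0.5, p(1−p) = 0.25.
n = z²·p(1−p)/E² = 1.960² × 0.2500 / 0.037² = 3.8416 × 0.2500 / 0.001369 ≈ 701.53.
Rounding up gives n = 702.

702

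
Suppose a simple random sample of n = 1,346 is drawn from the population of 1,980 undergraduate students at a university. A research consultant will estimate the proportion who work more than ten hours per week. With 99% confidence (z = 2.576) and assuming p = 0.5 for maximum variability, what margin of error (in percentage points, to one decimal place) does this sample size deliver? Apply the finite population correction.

Finite-population factor: (N−n)/(N−1) = (1980−1346)/(1980−1) = 0.3204.
SE(p̂) = √[p(1−p)/n · (N−n)/(N−1)] = √[0.2500/1346 × 0.3204] = 0.00771.
E = z × SE = 2.576 × 0.00771 = 0.01987 ≈ 2.0 percentage points.

2.0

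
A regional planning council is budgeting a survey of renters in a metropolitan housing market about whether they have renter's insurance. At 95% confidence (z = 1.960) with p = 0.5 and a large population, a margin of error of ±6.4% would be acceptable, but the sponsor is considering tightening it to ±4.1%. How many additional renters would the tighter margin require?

At ±6.4%: n = 1.960² × 0.2500 / 0.064² ≈ 234.47 → 235.
At ±4.1%: n = 1.960² × 0.2500 / 0.041² ≈ 571.33 → 572.
Additional respondents: 572 − 235 = 337.

337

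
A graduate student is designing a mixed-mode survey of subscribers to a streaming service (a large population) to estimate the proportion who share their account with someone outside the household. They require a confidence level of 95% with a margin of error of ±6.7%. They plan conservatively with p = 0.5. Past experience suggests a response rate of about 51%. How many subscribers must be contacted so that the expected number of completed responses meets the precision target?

For 95% confidence, z = 1.960.
Completed interviews needed: n₀ = 1.960² × 0.2500 / 0.067² ≈ 213.95 → 214.
At a 51% response rate, contacts needed = 214 / 0.51 ≈ 419.61 → 420.

420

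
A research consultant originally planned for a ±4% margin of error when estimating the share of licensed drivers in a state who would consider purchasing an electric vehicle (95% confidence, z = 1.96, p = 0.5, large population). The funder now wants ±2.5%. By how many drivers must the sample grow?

936

At ±4%: n = 1.96² × 0.2500 / 0.040² ≈ 600.25 → 601.
At ±2.5%: n = 1.96² × 0.2500 / 0.025² ≈ 1536.64 → 1537.
Additional respondents: 1537 − 601 = 936.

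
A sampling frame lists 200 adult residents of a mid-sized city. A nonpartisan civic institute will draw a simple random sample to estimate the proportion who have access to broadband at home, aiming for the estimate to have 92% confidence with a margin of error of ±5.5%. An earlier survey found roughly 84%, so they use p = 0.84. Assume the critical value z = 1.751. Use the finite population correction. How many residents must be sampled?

Unadjusted: n₀ = 1.751² × 0.84 × 0.16 / 0.055² ≈ 136.22, so n₀ = 137.
Finite population correction with N = 200: n = n₀ / (1 + (n₀−1)/N) = 137 / (1 + 136/200) = 137 / 1.6800 ≈ 81.55.
Rounding up, n = 82.

82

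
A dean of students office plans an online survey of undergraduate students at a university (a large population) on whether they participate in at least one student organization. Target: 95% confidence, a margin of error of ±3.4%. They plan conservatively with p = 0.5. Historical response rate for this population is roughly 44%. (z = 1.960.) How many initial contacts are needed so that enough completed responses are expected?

1889

Completed interviews needed: n₀ = 1.960² × 0.2500 / 0.034² ≈ 830.80 → 831.
At a 44% response rate, contacts needed = 831 / 0.44 ≈ 1888.64 → 1889.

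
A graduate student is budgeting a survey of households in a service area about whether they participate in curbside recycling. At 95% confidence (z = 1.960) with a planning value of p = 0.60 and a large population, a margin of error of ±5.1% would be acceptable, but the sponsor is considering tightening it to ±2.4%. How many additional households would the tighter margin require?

1246

At ±5.1%: n = 1.960² × 0.2400 / 0.051² ≈ 354.47 → 355.
At ±2.4%: n = 1.960² × 0.2400 / 0.024² ≈ 1600.67 → 1601.
Additional respondents: 1601 − 355 = 1246.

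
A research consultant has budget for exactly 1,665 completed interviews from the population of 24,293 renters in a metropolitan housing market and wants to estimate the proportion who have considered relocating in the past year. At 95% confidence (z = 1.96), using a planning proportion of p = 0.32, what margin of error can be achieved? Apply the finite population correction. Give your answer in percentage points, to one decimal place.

2.2

Finite-population factor: (N−n)/(N−1) = (24293−1665)/(24293−1) = 0.9315.
SE(p̂) = √[p(1−p)/n · (N−n)/(N−1)] = √[0.2176/1665 × 0.9315] = 0.01103.
E = z × SE = 1.96 × 0.01103 = 0.02163 ≈ 2.2 percentage points.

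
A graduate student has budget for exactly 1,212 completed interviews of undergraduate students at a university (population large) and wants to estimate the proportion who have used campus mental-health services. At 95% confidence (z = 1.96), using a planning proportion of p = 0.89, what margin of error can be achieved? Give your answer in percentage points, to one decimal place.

SE(p̂) = √[p(1−p)/n] = √[0.0979/1212] = 0.00899.
E = z × SE = 1.96 × 0.00899 = 0.01762, or 1.8 percentage points.

1.8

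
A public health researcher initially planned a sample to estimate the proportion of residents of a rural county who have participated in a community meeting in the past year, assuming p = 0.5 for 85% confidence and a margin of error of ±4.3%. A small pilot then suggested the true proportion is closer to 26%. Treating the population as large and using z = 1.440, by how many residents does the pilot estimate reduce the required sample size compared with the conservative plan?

65

Conservative (p = 0.5): n = 1.440² × 0.25 / 0.043² ≈ 280.37 → 281.
Using p = 0.26: p(1−p) = 0.1924, so n = 1.440² × 0.1924 / 0.043² ≈ 215.77 → 216.
Reduction: 281 − 216 = 65.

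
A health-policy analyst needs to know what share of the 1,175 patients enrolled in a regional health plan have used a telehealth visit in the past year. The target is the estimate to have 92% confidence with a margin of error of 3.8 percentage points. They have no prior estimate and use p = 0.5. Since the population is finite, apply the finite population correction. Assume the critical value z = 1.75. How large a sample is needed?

Unadjusted: n₀ = 1.75² × 0.50 × 0.50 / 0.038² ≈ 530.21, so n₀ = 531.
Finite population correction with N = 1,175: n = n₀ / (1 + (n₀−1)/N) = 531 / (1 + 530/1175) = 531 / 1.4511 ≈ 365.94.
Rounding up, n = 366.

366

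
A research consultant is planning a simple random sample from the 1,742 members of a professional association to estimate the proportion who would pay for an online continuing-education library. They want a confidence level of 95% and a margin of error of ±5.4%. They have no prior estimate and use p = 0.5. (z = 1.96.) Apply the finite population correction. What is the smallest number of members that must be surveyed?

278

Unadjusted: n₀ = 1.96² × 0.50 × 0.50 / 0.054² ≈ 329.36, so n₀ = 330.
Finite population correction with N = 1,742: n = n₀ / (1 + (n₀−1)/N) = 330 / (1 + 329/1742) = 330 / 1.1889 ≈ 277.58.
Rounding up, n = 278.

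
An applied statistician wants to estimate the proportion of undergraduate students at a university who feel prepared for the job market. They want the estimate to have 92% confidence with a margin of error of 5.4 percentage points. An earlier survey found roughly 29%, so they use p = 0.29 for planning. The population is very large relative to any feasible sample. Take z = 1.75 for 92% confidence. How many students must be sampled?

217

With p = 0.29, p(1−p) = 0.2059.
n = z²·p(1−p)/E² = 1.75² × 0.2059 / 0.054² = 3.0625 × 0.2059 / 0.002916 ≈ 216.24.
Rounding up gives n = 217.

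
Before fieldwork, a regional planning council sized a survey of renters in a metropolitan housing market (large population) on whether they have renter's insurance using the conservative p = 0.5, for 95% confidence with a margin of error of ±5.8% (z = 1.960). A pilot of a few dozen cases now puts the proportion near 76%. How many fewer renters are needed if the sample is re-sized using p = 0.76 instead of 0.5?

Conservative (p = 0.5): n = 1.960² × 0.25 / 0.058² ≈ 285.49 → 286.
Using p = 0.76: p(1−p) = 0.1824, so n = 1.960² × 0.1824 / 0.058² ≈ 208.30 → 209.
Reduction: 286 − 209 = 77.

77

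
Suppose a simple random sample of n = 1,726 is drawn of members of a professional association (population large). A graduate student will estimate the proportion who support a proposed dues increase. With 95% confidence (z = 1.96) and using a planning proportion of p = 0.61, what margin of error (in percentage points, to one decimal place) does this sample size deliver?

2.3

SE(p̂) = √[p(1−p)/n] = √[0.2379/1726] = 0.01174.
E = z × SE = 1.96 × 0.01174 = 0.02301, or 2.3 percentage points.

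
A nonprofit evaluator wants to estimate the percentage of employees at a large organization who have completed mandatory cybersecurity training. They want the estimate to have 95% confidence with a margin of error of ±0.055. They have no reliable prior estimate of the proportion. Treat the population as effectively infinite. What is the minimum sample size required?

For 95% confidence, z = 1.96.
With no prior estimate, use p = 0.5, giving p(1−p) = 0.25.
n = z²·p(1−p)/E² = 1.96² × 0.2500 / 0.055² = 3.8416 × 0.2500 / 0.003025 ≈ 317.49.
Rounding up gives n = 318.

318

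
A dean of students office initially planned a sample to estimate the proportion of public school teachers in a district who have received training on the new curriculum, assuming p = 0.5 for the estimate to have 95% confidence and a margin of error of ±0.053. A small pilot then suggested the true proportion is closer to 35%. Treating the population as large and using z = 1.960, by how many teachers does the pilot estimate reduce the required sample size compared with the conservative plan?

30

Conservative (p = 0.5): n = 1.960² × 0.25 / 0.053² ≈ 341.90 → 342.
Using p = 0.35: p(1−p) = 0.2275, so n = 1.960² × 0.2275 / 0.053² ≈ 311.13 → 312.
Reduction: 342 − 312 = 30.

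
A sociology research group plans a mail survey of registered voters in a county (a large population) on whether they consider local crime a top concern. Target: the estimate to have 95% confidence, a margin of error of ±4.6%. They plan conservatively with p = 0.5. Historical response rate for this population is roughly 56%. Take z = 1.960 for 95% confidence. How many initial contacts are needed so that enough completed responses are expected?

811

Completed interviews needed: n₀ = 1.960² × 0.2500 / 0.046² ≈ 453.88 → 454.
At a 56% response rate, contacts needed = 454 / 0.56 ≈ 810.71 → 811.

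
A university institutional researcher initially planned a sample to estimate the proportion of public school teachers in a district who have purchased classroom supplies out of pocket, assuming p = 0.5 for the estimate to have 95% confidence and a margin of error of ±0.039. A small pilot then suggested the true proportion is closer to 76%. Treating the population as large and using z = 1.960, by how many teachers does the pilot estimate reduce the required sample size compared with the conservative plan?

171

Conservative (p = 0.5): n = 1.960² × 0.25 / 0.039² ≈ 631.43 → 632.
Using p = 0.76: p(1−p) = 0.1824, so n = 1.960² × 0.1824 / 0.039² ≈ 460.69 → 461.
Reduction: 632 − 461 = 171.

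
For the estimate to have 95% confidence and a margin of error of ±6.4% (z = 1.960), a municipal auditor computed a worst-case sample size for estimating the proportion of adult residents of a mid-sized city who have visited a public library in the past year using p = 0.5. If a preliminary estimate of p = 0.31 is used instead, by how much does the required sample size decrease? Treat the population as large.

34

Conservative (p = 0.5): n = 1.960² × 0.25 / 0.064² ≈ 234.47 → 235.
Using p = 0.31: p(1−p) = 0.2139, so n = 1.960² × 0.2139 / 0.064² ≈ 200.61 → 201.
Reduction: 235 − 201 = 34.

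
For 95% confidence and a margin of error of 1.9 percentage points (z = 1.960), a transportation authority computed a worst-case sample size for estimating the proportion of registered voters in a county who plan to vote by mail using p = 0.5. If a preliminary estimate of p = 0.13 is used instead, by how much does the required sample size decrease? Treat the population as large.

Conservative (p = 0.5): n = 1.960² × 0.25 / 0.019² ≈ 2660.39 → 2661.
Using p = 0.13: p(1−p) = 0.1131, so n = 1.960² × 0.1131 / 0.019² ≈ 1203.56 → 1204.
Reduction: 2661 − 1204 = 1457.

1457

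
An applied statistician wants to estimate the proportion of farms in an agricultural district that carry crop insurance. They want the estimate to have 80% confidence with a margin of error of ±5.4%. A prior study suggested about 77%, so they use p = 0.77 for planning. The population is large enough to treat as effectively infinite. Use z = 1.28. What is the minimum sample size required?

100

With p = 0.77, p(1−p) = 0.1771.
n = z²·p(1−p)/E² = 1.28² × 0.1771 / 0.054² = 1.6384 × 0.1771 / 0.002916 ≈ 99.51.
Rounding up gives n = 100.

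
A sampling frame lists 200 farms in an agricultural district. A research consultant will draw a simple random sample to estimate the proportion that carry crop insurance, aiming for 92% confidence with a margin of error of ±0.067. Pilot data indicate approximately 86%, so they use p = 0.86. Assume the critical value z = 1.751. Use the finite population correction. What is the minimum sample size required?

59

Unadjusted: n₀ = 1.751² × 0.86 × 0.14 / 0.067² ≈ 82.23, so n₀ = 83.
Finite population correction with N = 200: n = n₀ / (1 + (n₀−1)/N) = 83 / (1 + 82/200) = 83 / 1.4100 ≈ 58.87.
Rounding up, n = 59.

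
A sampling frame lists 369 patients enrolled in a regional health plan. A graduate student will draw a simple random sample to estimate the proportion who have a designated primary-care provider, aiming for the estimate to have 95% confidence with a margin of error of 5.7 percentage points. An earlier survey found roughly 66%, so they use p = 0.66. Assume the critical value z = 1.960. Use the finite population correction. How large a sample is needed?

Unadjusted: n₀ = 1.960² × 0.66 × 0.34 / 0.057² ≈ 265.33, so n₀ = 266.
Finite population correction with N = 369: n = n₀ / (1 + (n₀−1)/N) = 266 / (1 + 265/369) = 266 / 1.7182 ≈ 154.82.
Rounding up, n = 155.

155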